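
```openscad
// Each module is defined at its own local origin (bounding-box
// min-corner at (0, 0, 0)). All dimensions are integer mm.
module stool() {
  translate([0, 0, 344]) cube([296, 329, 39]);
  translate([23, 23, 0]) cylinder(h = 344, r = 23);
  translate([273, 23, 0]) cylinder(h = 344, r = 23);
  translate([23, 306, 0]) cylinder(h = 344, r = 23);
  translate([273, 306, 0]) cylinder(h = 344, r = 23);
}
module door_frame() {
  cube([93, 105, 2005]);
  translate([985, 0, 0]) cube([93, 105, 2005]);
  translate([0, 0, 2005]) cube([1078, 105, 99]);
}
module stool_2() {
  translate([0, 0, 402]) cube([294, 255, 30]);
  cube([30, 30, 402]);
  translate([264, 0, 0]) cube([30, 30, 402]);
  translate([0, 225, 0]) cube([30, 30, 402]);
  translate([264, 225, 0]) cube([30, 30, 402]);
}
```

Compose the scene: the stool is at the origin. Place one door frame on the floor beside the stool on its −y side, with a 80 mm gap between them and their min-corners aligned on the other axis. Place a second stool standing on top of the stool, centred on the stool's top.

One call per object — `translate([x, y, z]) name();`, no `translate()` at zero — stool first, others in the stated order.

stool();
translate([0, -185, 0]) door_frame();
translate([1, 37, 383]) stool_2();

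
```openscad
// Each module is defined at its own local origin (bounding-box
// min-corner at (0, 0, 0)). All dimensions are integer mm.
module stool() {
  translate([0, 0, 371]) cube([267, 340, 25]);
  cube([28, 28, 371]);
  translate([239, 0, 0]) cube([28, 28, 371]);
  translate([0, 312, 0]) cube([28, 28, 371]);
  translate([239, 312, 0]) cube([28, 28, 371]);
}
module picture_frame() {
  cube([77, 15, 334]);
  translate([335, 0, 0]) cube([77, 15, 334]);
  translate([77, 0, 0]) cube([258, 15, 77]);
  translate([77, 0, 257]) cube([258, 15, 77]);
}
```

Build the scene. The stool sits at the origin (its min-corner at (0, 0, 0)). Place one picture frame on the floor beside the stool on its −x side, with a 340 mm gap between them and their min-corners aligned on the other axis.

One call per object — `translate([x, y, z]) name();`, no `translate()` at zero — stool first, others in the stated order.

stool();
translate([-752, 0, 0]) picture_frame();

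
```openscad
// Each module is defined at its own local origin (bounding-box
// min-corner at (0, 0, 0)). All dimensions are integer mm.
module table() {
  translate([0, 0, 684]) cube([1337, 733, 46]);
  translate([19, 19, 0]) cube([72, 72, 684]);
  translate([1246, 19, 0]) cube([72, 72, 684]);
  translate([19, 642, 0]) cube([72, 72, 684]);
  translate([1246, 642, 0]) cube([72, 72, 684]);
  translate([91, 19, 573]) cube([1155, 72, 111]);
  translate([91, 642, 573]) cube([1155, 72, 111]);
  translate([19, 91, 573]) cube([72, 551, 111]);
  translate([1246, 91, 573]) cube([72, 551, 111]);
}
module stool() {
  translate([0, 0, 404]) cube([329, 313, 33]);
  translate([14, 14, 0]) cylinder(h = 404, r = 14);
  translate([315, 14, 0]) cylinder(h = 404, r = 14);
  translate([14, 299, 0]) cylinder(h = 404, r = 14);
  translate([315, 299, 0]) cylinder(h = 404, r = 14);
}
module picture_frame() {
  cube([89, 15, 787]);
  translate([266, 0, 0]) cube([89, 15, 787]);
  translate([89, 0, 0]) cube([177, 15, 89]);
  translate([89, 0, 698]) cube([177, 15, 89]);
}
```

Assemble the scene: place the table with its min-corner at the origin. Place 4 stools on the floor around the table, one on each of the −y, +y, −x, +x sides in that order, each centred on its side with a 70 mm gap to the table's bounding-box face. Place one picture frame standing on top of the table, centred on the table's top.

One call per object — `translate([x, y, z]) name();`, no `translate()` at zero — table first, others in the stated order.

table();
translate([504, -383, 0]) stool();
translate([504, 803, 0]) stool();
translate([-399, 210, 0]) stool();
translate([1407, 210, 0]) stool();
translate([491, 359, 730]) picture_frame();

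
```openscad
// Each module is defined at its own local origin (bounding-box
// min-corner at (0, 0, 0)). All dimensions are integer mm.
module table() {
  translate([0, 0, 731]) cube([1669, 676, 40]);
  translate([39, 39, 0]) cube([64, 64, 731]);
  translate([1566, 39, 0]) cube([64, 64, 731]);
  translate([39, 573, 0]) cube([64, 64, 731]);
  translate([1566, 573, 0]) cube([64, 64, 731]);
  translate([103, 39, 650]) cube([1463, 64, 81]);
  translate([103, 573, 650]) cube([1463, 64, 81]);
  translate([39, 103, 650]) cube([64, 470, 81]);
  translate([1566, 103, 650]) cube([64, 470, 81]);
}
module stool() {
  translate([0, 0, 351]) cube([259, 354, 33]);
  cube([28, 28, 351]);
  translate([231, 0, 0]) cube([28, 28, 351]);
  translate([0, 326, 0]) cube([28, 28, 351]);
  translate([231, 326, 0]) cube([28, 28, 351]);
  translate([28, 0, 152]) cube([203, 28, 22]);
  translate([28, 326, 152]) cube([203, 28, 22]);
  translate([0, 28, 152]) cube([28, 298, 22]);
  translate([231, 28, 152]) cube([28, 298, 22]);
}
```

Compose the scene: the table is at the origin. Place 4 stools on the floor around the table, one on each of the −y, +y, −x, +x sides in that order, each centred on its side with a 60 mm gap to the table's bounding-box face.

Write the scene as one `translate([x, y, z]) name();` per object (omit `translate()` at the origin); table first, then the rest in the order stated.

table();
translate([705, -414, 0]) stool();
translate([705, 736, 0]) stool();
translate([-319, 161, 0]) stool();
translate([1729, 161, 0]) stool();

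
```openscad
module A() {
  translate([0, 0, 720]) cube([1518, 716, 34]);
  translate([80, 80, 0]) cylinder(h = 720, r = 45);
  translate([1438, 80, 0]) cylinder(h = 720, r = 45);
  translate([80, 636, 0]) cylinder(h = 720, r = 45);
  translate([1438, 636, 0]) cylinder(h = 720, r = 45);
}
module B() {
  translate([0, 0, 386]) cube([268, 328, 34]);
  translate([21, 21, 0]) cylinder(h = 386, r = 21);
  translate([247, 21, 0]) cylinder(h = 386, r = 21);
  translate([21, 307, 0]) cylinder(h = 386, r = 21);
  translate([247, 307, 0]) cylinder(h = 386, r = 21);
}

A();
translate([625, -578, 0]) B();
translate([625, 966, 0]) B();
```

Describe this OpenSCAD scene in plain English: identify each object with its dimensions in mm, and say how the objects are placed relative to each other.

A is a rectangular dining table. The top is 1518×716×34 mm with its upper surface at z = 754 mm. It stands on four round legs of 90 mm diameter, each leg's bounding box inset 35 mm from the nearest pair of top edges, running from the floor to the underside of the top.

B is a four-legged stool. The seat is a 268×328×34 mm slab whose top surface is at z = 420 mm; four round legs, each 42 mm in diameter, run from the floor (z = 0) to the underside of the seat, each leg's axis is inset half a diameter from the nearest pair of seat edges (so the leg's bounding box is flush with the corner).

Two stools sit around the table at the −y, +y sides.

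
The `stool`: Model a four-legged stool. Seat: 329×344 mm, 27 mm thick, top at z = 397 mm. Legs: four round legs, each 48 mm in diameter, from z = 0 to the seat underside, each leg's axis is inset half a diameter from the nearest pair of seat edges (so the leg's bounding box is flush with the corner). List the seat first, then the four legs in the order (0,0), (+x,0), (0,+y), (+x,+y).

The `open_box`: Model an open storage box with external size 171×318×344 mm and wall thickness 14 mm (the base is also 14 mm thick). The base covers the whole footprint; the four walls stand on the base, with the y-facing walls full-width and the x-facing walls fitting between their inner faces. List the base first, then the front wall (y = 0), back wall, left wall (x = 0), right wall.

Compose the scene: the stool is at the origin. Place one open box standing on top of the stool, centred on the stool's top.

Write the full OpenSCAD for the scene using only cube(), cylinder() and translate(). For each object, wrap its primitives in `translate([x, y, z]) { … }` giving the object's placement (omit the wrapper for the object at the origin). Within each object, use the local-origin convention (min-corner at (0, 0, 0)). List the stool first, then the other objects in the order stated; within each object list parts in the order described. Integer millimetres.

translate([0, 0, 370]) cube([329, 344, 27]);
translate([24, 24, 0]) cylinder(h = 370, r = 24);
translate([305, 24, 0]) cylinder(h = 370, r = 24);
translate([24, 320, 0]) cylinder(h = 370, r = 24);
translate([305, 320, 0]) cylinder(h = 370, r = 24);
translate([79, 13, 397]) {
  cube([171, 318, 14]);
  translate([0, 0, 14]) cube([171, 14, 330]);
  translate([0, 304, 14]) cube([171, 14, 330]);
  translate([0, 14, 14]) cube([14, 290, 330]);
  translate([157, 14, 14]) cube([14, 290, 330]);
}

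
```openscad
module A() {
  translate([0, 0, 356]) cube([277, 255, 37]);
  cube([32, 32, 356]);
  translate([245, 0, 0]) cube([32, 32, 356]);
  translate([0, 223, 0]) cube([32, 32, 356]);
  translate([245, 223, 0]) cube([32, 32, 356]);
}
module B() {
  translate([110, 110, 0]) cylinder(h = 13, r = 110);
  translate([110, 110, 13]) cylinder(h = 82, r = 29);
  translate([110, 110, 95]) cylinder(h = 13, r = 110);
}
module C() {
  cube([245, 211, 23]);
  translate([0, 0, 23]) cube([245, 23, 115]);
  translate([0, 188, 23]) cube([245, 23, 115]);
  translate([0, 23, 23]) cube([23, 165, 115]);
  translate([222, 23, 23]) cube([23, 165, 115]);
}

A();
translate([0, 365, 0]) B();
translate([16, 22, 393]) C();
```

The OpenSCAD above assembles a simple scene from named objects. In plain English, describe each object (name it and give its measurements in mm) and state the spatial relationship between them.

A is a four-legged stool. The seat is 277×255 mm, 37 mm thick, top at z = 393 mm. It stands on four square legs, each 32×32 mm in cross-section, from z = 0 to the seat underside, each flush with a corner of the seat.

B is a spool: two coaxial disc flanges of radius 110 mm and thickness 13 mm, joined by a core cylinder of radius 29 mm and height 82 mm. The lower flange rests on z = 0 and the three cylinders share a vertical axis.

C is an open-topped rectangular box: outside dimensions 245×211×138 mm, with a uniform wall and base thickness of 23 mm. The base is a full 245×211 slab on the floor; four walls sit on top of the base. The front and back walls (the −y and +y sides) span the full width; the two side walls fit between them.

The spool is on the floor beside the stool on its +y side. The open box is on top of the stool, centred.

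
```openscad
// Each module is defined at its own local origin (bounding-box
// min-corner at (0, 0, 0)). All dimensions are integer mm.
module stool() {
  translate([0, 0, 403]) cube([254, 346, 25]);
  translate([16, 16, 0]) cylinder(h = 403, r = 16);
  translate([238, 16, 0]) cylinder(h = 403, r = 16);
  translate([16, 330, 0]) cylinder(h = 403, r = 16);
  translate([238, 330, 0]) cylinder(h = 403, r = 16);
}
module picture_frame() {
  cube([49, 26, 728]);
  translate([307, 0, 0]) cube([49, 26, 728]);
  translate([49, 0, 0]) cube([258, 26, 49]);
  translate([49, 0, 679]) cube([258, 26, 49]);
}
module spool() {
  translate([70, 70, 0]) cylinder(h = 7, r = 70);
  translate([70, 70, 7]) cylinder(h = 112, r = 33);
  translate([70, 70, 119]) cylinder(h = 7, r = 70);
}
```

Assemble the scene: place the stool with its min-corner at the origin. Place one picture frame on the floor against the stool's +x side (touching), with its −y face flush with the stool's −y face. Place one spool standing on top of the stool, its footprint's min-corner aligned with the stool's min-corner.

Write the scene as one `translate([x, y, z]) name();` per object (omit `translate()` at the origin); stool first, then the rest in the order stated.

stool();
translate([254, 0, 0]) picture_frame();
translate([0, 0, 428]) spool();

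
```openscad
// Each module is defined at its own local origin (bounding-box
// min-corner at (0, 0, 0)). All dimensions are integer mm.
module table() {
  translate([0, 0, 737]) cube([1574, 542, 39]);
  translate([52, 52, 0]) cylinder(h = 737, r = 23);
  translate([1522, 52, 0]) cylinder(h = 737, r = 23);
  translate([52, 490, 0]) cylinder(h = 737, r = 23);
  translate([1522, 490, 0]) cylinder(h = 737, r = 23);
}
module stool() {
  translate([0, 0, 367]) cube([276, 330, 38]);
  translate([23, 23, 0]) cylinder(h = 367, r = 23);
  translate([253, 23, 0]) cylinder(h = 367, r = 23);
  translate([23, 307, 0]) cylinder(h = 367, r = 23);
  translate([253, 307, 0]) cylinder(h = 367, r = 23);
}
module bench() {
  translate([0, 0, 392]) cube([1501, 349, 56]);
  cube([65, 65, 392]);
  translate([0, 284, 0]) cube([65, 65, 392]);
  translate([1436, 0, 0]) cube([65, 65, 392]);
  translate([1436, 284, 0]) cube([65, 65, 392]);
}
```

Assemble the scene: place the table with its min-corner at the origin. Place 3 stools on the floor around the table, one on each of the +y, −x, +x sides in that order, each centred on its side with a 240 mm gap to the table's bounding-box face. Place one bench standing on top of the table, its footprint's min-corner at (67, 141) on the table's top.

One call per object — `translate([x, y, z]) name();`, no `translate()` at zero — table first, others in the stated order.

table();
translate([649, 782, 0]) stool();
translate([-516, 106, 0]) stool();
translate([1814, 106, 0]) stool();
translate([67, 141, 776]) bench();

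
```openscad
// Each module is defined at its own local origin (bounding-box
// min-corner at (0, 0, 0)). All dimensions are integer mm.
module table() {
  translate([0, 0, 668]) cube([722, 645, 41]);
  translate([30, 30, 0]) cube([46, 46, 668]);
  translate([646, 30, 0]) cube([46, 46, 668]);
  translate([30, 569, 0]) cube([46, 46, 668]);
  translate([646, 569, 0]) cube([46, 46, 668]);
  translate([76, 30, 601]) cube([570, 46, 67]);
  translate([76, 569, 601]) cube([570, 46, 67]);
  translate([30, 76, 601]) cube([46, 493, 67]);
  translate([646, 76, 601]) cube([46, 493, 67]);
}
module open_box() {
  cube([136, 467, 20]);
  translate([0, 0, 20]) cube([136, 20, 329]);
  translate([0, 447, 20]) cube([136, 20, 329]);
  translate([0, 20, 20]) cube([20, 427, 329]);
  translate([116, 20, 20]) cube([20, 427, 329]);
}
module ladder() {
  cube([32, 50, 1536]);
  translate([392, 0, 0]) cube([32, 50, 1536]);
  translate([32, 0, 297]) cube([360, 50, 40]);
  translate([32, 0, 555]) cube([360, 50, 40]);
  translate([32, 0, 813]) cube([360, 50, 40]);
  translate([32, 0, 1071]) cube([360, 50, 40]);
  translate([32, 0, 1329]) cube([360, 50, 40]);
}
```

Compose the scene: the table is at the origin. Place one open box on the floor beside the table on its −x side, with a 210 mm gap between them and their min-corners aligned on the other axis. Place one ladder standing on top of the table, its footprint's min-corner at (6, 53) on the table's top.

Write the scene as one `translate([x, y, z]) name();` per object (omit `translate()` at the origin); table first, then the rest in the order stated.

table();
translate([-346, 0, 0]) open_box();
translate([6, 53, 709]) ladder();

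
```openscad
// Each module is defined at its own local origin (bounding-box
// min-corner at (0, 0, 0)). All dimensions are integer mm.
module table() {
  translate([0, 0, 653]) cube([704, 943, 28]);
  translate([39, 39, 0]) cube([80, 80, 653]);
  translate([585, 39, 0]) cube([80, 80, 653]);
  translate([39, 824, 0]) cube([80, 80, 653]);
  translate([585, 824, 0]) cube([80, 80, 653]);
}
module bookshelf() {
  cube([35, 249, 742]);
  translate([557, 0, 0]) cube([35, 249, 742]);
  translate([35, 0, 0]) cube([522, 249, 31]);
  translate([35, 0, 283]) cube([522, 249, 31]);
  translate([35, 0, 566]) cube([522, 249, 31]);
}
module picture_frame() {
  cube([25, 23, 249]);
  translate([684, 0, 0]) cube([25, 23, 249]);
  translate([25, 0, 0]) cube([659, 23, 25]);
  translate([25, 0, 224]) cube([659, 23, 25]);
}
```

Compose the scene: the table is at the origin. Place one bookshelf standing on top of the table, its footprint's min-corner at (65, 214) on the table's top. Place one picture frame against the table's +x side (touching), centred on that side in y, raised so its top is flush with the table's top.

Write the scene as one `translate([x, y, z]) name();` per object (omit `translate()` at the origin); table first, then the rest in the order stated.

table();
translate([65, 214, 681]) bookshelf();
translate([704, 460, 432]) picture_frame();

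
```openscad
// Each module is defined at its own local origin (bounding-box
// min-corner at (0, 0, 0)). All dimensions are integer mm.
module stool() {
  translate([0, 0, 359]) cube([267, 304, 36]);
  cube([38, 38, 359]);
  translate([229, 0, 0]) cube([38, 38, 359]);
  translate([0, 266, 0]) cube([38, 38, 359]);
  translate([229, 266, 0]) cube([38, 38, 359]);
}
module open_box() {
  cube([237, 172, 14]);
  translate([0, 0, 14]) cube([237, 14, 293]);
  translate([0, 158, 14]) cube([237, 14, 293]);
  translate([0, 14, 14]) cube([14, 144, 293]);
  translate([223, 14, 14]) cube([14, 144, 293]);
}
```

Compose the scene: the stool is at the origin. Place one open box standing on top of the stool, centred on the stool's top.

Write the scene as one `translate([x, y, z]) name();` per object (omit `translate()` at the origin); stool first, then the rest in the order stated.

stool();
translate([15, 66, 395]) open_box();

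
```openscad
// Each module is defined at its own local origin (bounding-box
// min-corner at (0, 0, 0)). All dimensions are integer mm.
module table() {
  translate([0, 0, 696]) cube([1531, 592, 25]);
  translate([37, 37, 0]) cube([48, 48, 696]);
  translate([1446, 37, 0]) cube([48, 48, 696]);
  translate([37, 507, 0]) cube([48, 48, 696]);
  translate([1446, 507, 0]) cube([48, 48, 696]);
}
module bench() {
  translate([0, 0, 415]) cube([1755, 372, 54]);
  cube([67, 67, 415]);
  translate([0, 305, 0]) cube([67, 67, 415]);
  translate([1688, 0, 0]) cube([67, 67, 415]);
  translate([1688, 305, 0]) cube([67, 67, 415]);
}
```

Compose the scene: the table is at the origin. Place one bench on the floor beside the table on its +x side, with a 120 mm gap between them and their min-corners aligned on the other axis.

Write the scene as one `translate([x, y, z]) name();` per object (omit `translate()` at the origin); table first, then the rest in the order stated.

table();
translate([1651, 0, 0]) bench();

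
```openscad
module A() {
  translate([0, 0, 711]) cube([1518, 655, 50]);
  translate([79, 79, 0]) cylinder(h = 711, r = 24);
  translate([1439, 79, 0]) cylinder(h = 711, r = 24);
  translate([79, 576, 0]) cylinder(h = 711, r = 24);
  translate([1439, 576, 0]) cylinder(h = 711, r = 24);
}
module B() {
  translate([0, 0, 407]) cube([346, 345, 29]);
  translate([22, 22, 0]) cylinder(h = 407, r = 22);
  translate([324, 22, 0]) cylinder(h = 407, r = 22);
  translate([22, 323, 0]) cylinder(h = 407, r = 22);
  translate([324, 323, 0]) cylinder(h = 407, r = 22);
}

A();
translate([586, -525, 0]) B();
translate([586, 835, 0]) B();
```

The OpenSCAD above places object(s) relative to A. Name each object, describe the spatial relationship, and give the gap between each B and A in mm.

A is a table. B is a stool. Two stools sit around the table at the −y, +y sides. The gap between each stool and the table is 180 mm.

Each stool's nearest face is 180 mm from the table's bounding box.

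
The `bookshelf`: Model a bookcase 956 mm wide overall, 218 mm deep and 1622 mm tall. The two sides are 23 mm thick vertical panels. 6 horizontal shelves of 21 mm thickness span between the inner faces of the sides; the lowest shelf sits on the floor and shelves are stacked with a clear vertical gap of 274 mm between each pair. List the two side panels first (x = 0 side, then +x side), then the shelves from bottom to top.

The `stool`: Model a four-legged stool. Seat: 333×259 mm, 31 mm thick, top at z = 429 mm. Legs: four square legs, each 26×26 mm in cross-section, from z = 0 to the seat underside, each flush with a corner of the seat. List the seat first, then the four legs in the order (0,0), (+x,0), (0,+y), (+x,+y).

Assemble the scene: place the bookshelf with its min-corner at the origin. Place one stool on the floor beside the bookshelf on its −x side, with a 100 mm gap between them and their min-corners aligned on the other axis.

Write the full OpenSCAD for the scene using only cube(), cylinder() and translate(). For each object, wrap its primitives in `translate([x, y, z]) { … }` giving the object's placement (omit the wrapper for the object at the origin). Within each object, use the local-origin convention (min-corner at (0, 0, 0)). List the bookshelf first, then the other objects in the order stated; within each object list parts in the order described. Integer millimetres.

cube([23, 218, 1622]);
translate([933, 0, 0]) cube([23, 218, 1622]);
translate([23, 0, 0]) cube([910, 218, 21]);
translate([23, 0, 295]) cube([910, 218, 21]);
translate([23, 0, 590]) cube([910, 218, 21]);
translate([23, 0, 885]) cube([910, 218, 21]);
translate([23, 0, 1180]) cube([910, 218, 21]);
translate([23, 0, 1475]) cube([910, 218, 21]);
translate([-433, 0, 0]) {
  translate([0, 0, 398]) cube([333, 259, 31]);
  cube([26, 26, 398]);
  translate([307, 0, 0]) cube([26, 26, 398]);
  translate([0, 233, 0]) cube([26, 26, 398]);
  translate([307, 233, 0]) cube([26, 26, 398]);
}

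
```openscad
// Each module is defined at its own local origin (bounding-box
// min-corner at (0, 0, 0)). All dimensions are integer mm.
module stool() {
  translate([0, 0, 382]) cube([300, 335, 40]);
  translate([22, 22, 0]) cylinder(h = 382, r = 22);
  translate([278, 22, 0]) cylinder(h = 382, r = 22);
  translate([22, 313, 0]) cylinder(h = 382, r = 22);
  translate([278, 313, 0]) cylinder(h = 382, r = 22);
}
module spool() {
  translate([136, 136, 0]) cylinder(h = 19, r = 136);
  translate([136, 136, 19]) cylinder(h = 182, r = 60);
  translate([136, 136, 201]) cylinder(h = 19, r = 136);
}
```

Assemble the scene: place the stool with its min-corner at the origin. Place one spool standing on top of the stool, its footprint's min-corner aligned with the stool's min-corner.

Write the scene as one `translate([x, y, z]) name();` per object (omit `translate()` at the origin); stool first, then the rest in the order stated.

stool();
translate([0, 0, 422]) spool();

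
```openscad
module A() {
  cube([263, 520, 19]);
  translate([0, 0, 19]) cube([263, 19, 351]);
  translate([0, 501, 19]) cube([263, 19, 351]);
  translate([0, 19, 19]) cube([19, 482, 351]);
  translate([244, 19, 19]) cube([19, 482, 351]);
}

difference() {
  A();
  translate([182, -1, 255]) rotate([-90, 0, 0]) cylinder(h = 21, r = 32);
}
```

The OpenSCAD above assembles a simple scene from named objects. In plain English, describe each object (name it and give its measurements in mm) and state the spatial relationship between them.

A is an open-topped rectangular box: outside dimensions 263×520×370 mm, with a uniform wall and base thickness of 19 mm. The base is a full 263×520 slab on the floor; four walls sit on top of the base. The front and back walls (the −y and +y sides) span the full width; the two side walls fit between them.

The open box has a circular hole of radius 32 mm through its front wall, centred at (x = 182, z = 255).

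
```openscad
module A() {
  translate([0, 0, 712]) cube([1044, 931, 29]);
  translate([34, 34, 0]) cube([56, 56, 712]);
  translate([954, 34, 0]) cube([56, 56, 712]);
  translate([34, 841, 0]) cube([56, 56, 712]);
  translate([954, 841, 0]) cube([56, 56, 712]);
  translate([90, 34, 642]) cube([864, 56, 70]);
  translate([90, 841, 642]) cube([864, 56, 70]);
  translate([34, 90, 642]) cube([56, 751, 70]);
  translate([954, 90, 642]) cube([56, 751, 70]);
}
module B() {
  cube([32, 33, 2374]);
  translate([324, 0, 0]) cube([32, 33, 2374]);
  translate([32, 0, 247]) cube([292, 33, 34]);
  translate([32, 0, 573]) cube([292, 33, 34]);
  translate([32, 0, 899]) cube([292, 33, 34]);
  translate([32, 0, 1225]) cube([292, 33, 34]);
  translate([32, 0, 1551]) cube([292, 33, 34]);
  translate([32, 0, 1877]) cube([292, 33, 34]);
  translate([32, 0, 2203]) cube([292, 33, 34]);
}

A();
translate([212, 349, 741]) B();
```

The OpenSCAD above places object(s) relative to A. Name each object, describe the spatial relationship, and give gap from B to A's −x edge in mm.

The ladder's min-x is at 212; the table's min-x is 0; gap = 212 mm.

A is a table. B is a ladder. The ladder is on top of the table. The gap from the ladder to the table's −x edge is 212 mm.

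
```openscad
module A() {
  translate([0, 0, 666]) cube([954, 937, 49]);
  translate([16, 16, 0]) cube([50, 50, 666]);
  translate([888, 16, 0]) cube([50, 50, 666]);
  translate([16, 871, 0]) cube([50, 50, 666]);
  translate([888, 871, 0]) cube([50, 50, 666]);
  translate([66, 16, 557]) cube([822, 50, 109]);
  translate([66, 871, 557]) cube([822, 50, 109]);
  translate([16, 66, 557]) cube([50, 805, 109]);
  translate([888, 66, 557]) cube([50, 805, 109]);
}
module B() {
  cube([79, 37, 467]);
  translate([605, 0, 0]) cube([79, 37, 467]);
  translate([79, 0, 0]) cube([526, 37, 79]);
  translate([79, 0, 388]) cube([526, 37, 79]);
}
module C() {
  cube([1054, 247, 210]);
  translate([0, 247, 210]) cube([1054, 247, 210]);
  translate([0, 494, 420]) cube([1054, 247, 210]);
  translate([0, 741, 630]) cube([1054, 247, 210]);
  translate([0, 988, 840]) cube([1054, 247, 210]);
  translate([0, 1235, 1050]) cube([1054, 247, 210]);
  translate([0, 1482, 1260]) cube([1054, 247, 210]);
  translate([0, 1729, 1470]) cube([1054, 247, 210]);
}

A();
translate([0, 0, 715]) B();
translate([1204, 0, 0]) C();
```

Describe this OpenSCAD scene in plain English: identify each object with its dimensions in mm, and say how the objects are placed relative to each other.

A is a rectangular dining table. The top is 954×937×49 mm with its upper surface at z = 715 mm. It stands on four 50×50 mm square legs, each inset 16 mm from the nearest pair of top edges, running from the floor to the underside of the top. Four apron rails, 50 mm thick and 109 mm tall, run between adjacent legs with their top edges flush with the underside of the top and their outer faces flush with the legs' outer faces.

B is a picture frame with a 526×309 mm rectangular opening (x by z) and a uniform 79 mm border on every side. Frame depth is 37 mm along y. It is built from two vertical stiles running the full outside height and two horizontal rails spanning the gap between the stiles.

C is a run of 8 identical solid stair steps. Each tread is 1054×247 mm and each step block is 210 mm high. Step 1 rests on the floor; step k is offset from step 1 by (k−1)×247 mm in y and (k−1)×210 mm in z.

The picture frame is on top of the table. The staircase is on the floor beside the table on its +x side.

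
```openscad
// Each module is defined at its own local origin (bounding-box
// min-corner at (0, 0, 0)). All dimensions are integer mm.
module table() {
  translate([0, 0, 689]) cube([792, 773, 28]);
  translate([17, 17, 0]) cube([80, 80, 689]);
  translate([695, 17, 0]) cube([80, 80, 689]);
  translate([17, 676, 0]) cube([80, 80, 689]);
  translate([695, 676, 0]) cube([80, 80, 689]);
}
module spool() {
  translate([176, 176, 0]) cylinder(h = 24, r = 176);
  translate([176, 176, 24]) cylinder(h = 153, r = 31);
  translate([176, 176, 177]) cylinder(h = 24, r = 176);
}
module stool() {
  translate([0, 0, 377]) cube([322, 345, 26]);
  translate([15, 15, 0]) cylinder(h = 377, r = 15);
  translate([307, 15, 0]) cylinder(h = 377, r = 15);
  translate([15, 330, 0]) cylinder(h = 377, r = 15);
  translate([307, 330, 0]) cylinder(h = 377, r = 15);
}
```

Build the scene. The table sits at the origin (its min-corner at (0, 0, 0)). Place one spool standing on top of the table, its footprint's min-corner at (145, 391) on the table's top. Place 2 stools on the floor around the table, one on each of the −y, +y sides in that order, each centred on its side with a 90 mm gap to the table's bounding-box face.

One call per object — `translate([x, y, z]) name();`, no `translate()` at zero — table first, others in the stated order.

table();
translate([145, 391, 717]) spool();
translate([235, -435, 0]) stool();
translate([235, 863, 0]) stool();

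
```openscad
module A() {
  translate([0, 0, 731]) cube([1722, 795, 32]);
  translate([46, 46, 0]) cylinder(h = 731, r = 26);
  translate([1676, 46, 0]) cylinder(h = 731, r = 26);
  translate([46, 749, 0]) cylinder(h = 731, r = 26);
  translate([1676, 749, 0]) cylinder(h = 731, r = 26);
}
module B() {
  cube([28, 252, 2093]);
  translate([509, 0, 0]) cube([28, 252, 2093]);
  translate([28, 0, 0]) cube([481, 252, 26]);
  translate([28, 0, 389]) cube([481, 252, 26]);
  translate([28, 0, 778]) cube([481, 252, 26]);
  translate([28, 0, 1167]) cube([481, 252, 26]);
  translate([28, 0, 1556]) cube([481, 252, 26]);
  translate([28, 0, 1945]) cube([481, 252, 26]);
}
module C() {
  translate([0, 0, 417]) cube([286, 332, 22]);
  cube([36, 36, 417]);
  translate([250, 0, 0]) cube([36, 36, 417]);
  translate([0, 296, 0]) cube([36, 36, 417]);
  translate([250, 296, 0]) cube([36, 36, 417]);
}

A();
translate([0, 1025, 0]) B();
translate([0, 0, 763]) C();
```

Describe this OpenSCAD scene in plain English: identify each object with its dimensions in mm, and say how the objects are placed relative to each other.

A is a table with a 1722×795 mm rectangular top, 32 mm thick, top surface at z = 763 mm, supported by four round legs of 52 mm diameter, each leg's bounding box inset 20 mm from the nearest pair of top edges, running from the floor.

B is a bookshelf 537 mm wide overall, 252 mm deep and 2093 mm tall. The two sides are 28 mm thick vertical panels. 6 horizontal shelves of 26 mm thickness span between the inner faces of the sides; the lowest shelf sits on the floor and shelves are stacked with a clear vertical gap of 363 mm between each pair.

C is a simple wooden stool: a rectangular seat 286 mm (x) by 332 mm (y), 22 mm thick, top face at z = 439 mm, on four square legs, each 36×36 mm in cross-section. The legs rest on z = 0, each flush with a corner of the seat.

The bookshelf is on the floor beside the table on its +y side. The stool is on top of the table.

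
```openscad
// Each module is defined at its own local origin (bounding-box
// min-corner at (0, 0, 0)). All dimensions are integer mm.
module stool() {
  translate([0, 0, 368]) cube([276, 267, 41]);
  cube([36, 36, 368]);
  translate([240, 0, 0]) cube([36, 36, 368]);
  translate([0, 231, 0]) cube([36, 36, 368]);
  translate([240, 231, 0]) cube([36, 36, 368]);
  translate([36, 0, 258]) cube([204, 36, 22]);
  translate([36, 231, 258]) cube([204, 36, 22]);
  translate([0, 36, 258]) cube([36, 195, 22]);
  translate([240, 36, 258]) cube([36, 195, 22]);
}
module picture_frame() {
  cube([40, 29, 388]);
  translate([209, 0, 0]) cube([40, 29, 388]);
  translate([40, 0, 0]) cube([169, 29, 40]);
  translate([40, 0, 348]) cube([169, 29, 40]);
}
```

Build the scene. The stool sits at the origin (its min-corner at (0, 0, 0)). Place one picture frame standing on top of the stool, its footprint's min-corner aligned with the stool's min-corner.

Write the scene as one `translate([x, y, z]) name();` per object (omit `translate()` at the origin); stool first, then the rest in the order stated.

stool();
translate([0, 0, 409]) picture_frame();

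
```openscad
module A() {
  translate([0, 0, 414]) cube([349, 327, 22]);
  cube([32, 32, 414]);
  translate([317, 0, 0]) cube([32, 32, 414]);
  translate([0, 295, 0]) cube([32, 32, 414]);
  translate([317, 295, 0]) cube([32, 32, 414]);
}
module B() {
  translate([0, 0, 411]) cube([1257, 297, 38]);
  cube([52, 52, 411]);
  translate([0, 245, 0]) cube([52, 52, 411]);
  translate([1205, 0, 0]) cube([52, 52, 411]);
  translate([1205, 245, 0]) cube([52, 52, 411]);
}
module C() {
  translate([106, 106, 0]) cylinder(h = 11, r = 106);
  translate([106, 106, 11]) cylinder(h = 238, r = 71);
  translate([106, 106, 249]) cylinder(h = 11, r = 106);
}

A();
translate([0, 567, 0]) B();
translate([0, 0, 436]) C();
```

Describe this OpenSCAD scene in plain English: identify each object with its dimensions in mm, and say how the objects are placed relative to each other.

A is a four-legged stool. The seat is a 349×327×22 mm slab whose top surface is at z = 436 mm; four square legs, each 32×32 mm in cross-section, run from the floor (z = 0) to the underside of the seat, each flush with a corner of the seat.

B is a bench: a 1257×297 mm seat slab, 38 mm thick, top at z = 449 mm, on four 52×52 mm square legs flush with the seat corners and standing on z = 0.

C is a spool: two coaxial disc flanges of radius 106 mm and thickness 11 mm, joined by a core cylinder of radius 71 mm and height 238 mm. The lower flange rests on z = 0 and the three cylinders share a vertical axis.

The bench is on the floor beside the stool on its +y side. The spool is on top of the stool.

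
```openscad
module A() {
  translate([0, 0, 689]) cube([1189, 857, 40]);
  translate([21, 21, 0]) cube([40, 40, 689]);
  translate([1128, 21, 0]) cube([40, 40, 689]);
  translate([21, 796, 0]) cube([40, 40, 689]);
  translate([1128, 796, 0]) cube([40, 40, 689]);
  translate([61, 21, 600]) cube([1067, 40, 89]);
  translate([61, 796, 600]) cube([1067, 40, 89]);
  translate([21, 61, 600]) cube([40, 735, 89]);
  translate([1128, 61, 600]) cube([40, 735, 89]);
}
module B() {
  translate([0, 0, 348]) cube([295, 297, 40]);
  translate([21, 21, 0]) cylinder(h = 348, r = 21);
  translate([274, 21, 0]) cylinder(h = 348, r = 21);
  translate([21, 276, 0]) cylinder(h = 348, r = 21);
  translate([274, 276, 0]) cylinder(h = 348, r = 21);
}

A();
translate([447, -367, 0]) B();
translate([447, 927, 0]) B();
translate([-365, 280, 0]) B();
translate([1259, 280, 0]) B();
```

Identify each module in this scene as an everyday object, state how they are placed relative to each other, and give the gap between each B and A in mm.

A is a table. B is a stool. Four stools sit around the table at the −y, +y, −x, +x sides. The gap between each stool and the table is 70 mm.

Each stool's nearest face is 70 mm from the table's bounding box.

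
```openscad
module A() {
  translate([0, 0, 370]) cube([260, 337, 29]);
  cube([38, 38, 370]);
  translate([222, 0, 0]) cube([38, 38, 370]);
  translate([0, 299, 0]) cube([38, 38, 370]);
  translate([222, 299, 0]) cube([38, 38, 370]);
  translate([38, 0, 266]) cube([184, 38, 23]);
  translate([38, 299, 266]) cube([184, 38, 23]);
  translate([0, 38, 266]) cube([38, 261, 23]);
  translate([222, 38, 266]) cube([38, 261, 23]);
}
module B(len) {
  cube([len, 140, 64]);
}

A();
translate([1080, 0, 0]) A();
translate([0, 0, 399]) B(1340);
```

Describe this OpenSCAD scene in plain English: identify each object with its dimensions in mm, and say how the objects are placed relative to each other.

A is a simple wooden stool: a rectangular seat 260 mm (x) by 337 mm (y), 29 mm thick, top face at z = 399 mm, on four square legs, each 38×38 mm in cross-section. The legs rest on z = 0, each flush with a corner of the seat. Four stretchers, 38 mm wide and 23 mm tall, connect adjacent legs with their undersides at z = 266 mm, each running between the inner faces of the legs it joins and aligned with the legs' outer faces on the other axis.

B is a rectangular beam 1340 mm long (x), 140 mm deep (y), 64 mm thick (z).

The beam spans the tops of two stools placed 820 mm apart, resting at z = 399 mm.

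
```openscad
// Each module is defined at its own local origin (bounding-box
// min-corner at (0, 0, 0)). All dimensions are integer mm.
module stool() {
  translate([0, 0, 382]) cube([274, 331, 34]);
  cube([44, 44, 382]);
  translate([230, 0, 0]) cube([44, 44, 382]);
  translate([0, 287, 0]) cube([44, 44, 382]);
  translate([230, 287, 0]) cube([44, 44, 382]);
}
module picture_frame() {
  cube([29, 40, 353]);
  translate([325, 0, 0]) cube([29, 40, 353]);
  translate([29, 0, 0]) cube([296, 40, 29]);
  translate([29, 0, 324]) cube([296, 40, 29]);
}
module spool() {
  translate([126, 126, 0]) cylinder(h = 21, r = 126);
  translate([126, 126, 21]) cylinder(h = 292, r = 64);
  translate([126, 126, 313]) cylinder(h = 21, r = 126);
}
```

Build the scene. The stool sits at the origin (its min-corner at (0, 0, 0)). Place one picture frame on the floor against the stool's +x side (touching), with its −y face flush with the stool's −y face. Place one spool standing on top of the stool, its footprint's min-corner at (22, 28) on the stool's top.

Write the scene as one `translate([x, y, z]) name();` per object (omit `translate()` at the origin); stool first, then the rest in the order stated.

stool();
translate([274, 0, 0]) picture_frame();
translate([22, 28, 416]) spool();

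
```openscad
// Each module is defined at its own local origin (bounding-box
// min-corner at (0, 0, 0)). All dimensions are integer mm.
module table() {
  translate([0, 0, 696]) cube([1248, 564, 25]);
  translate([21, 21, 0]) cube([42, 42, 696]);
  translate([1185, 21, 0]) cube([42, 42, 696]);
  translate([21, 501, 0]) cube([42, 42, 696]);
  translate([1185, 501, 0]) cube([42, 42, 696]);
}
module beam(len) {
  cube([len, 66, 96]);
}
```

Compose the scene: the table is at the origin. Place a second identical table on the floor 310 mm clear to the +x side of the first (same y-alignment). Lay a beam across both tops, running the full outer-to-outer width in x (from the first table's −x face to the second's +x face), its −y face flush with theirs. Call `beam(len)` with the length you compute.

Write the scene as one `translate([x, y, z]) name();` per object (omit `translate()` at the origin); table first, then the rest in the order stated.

table();
translate([1558, 0, 0]) table();
translate([0, 0, 721]) beam(2806);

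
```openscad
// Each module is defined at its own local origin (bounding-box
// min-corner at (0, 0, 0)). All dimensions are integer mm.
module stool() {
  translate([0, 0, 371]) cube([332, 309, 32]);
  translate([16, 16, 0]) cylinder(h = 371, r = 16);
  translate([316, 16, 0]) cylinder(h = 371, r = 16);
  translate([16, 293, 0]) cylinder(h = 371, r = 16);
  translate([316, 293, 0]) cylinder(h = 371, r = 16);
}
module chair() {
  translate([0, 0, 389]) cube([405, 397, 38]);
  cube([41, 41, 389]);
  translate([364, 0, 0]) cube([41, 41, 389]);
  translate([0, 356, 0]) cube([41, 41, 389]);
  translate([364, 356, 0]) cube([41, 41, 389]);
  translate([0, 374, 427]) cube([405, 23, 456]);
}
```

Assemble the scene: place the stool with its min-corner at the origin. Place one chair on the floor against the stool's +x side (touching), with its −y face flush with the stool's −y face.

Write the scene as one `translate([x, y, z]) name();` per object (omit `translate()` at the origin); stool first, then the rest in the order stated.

stool();
translate([332, 0, 0]) chair();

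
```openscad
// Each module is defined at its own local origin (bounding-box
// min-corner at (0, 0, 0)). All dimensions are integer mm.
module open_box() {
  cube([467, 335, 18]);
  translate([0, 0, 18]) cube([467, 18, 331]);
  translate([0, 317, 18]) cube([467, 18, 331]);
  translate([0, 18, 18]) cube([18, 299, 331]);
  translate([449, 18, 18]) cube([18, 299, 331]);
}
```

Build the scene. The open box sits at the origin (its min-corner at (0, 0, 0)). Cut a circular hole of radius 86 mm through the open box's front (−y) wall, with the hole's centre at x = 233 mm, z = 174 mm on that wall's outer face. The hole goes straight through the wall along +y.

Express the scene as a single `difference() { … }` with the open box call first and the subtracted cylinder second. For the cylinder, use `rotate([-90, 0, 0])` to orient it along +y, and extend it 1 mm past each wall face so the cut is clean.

difference() {
  open_box();
  translate([233, -1, 174]) rotate([-90, 0, 0]) cylinder(h = 20, r = 86);
}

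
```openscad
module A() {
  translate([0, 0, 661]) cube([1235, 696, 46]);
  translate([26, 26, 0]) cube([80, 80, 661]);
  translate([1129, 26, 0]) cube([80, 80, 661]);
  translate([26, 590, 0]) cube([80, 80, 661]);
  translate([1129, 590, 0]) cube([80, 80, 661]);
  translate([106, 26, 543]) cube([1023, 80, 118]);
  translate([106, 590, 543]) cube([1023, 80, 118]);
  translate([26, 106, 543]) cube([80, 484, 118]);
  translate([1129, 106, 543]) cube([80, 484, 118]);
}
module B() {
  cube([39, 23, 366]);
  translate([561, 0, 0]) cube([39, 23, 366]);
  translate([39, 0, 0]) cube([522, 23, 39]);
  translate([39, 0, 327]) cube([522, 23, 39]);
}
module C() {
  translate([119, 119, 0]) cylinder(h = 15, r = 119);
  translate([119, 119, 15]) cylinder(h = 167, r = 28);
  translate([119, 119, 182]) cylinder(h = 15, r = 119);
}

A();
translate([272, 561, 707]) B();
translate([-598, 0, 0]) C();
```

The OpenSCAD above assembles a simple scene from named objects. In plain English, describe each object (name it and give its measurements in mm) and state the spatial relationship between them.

A is a rectangular dining table. The top is 1235×696×46 mm with its upper surface at z = 707 mm. It stands on four 80×80 mm square legs, each inset 26 mm from the nearest pair of top edges, running from the floor to the underside of the top. Four apron rails, 80 mm thick and 118 mm tall, run between adjacent legs with their top edges flush with the underside of the top and their outer faces flush with the legs' outer faces.

B is a picture frame with a 522×288 mm rectangular opening (x by z) and a uniform 39 mm border on every side. Frame depth is 23 mm along y. It is built from two vertical stiles running the full outside height and two horizontal rails spanning the gap between the stiles.

C is a spool: two coaxial disc flanges of radius 119 mm and thickness 15 mm, joined by a core cylinder of radius 28 mm and height 167 mm. The lower flange rests on z = 0 and the three cylinders share a vertical axis.

The picture frame is on top of the table. The spool is on the floor beside the table on its −x side.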